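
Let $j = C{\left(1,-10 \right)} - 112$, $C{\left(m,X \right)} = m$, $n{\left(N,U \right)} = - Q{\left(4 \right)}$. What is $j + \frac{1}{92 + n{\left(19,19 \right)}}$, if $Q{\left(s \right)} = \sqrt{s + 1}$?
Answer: $- \frac{938857}{8459} + \frac{\sqrt{5}}{8459} \approx -110.99$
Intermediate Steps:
$Q{\left(s \right)} = \sqrt{1 + s}$
$n{\left(N,U \right)} = - \sqrt{5}$ ($n{\left(N,U \right)} = - \sqrt{1 + 4} = - \sqrt{5}$)
$j = -111$ ($j = 1 - 112 = -111$)
$j + \frac{1}{92 + n{\left(19,19 \right)}} = -111 + \frac{1}{92 - \sqrt{5}}$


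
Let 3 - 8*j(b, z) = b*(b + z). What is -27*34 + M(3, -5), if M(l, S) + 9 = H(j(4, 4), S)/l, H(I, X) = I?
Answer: -22277/24 ≈ -928.21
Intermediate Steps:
j(b, z) = 3/8 - b*(b + z)/8
M(l, S) = -9 - 29/(8*l) (M(l, S) = -9 + (3/8 - 1/8*4**2 - 1/8*4*4)/l = -9 + (3/8 - 1/8*16 - 2)/l = -9 + (3/8 - 2 - 2)/l = -9 - 29/(8*l))
-27*34 + M(3, -5) = -27*34 + (-9 - 29/8/3) = -918 + (-9 - 29/8*1/3) = -918 + (-9 - 29/24) = -918 - 245/24 = -22277/24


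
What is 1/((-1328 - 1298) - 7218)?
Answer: -1/9844 ≈ -0.00010158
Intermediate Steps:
1/((-1328 - 1298) - 7218) = 1/(-2626 - 7218) = 1/(-9844) = -1/9844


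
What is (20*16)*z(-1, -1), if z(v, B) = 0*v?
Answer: 0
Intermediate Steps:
z(v, B) = 0
(20*16)*z(-1, -1) = (20*16)*0 = 320*0 = 0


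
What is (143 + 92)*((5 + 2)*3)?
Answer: 4935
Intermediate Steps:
(143 + 92)*((5 + 2)*3) = 235*(7*3) = 235*21 = 4935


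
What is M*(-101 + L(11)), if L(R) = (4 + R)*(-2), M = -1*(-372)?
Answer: -48732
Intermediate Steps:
M = 372
L(R) = -8 - 2*R
M*(-101 + L(11)) = 372*(-101 + (-8 - 2*11)) = 372*(-101 + (-8 - 22)) = 372*(-101 - 30) = 372*(-131) = -48732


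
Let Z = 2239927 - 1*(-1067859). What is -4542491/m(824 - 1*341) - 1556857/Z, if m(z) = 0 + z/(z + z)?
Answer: -21058989367/2318 ≈ -9.0850e+6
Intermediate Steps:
m(z) = 1/2 (m(z) = 0 + z/((2*z)) = 0 + z*(1/(2*z)) = 0 + 1/2 = 1/2)
Z = 3307786 (Z = 2239927 + 1067859 = 3307786)
-4542491/m(824 - 1*341) - 1556857/Z = -4542491/1/2 - 1556857/3307786 = -4542491*2 - 1556857*1/3307786 = -9084982 - 1091/2318 = -21058989367/2318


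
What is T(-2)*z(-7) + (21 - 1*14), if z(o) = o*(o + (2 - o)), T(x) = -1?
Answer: 21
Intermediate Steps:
z(o) = 2*o (z(o) = o*2 = 2*o)
T(-2)*z(-7) + (21 - 1*14) = -2*(-7) + (21 - 1*14) = -1*(-14) + (21 - 14) = 14 + 7 = 21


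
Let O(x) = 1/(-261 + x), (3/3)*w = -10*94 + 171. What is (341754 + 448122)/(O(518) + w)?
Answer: -50749533/49408 ≈ -1027.2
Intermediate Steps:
w = -769 (w = -10*94 + 171 = -940 + 171 = -769)
(341754 + 448122)/(O(518) + w) = (341754 + 448122)/(1/(-261 + 518) - 769) = 789876/(1/257 - 769) = 789876/(-197632/257) = 789876*(-257/197632) = -50749533/49408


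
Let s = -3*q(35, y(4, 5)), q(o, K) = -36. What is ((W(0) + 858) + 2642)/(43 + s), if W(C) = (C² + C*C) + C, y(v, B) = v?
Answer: 3500/151 ≈ 23.179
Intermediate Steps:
W(C) = C + 2*C² (W(C) = (C² + C²) + C = 2*C² + C = C + 2*C²)
s = 108 (s = -3*(-36) = 108)
((W(0) + 858) + 2642)/(43 + s) = ((0*(1 + 2*0) + 858) + 2642)/(43 + 108) = ((0*(1 + 0) + 858) + 2642)/151 = ((0*1 + 858) + 2642)*(1/151) = ((0 + 858) + 2642)*(1/151) = (858 + 2642)*(1/151) = 3500*(1/151) = 3500/151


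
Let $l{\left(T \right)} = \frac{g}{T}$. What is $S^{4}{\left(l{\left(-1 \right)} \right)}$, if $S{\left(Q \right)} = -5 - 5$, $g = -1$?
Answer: $10000$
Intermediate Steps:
$l{\left(T \right)} = - \frac{1}{T}$
$S{\left(Q \right)} = -10$ ($S{\left(Q \right)} = -5 - 5 = -10$)
$S^{4}{\left(l{\left(-1 \right)} \right)} = \left(-10\right)^{4} = 10000$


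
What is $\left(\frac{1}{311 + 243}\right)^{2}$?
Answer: $\frac{1}{306916} \approx 3.2582 \cdot 10^{-6}$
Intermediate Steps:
$\left(\frac{1}{311 + 243}\right)^{2} = \left(\frac{1}{554}\right)^{2} = \frac{1}{306916}$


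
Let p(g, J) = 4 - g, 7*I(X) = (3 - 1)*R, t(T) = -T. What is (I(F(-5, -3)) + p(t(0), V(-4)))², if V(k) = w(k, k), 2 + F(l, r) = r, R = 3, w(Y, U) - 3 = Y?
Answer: 1156/49 ≈ 23.592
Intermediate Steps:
w(Y, U) = 3 + Y
F(l, r) = -2 + r
I(X) = 6/7 (I(X) = ((3 - 1)*3)/7 = (2*3)/7 = (⅐)*6 = 6/7)
V(k) = 3 + k
(I(F(-5, -3)) + p(t(0), V(-4)))² = (6/7 + (4 - (-1)*0))² = (6/7 + (4 - 1*0))² = (6/7 + (4 + 0))² = (6/7 + 4)² = (34/7)² = 1156/49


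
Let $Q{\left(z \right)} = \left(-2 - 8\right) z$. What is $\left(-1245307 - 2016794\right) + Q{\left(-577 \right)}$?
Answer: $-3256331$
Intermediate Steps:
$Q{\left(z \right)} = - 10 z$
$\left(-1245307 - 2016794\right) + Q{\left(-577 \right)} = \left(-1245307 - 2016794\right) - -5770 = -3262101 + 5770 = -3256331$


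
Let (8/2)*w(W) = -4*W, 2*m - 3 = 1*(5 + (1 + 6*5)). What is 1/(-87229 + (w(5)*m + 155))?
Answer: -2/174343 ≈ -1.1472e-5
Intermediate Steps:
m = 39/2 (m = 3/2 + (1*(5 + (1 + 6*5)))/2 = 3/2 + (1*(5 + (1 + 30)))/2 = 3/2 + (1*(5 + 31))/2 = 3/2 + (1*36)/2 = 3/2 + (½)*36 = 3/2 + 18 = 39/2 ≈ 19.500)
w(W) = -W (w(W) = (-4*W)/4 = -W)
1/(-87229 + (w(5)*m + 155)) = 1/(-87229 + (-1*5*(39/2) + 155)) = 1/(-87229 + (-5*39/2 + 155)) = 1/(-87229 + (-195/2 + 155)) = 1/(-87229 + 115/2) = 1/(-174343/2) = -2/174343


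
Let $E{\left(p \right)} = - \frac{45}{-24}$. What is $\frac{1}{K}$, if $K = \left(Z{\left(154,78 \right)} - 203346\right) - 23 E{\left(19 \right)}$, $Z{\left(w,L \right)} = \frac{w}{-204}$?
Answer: $- \frac{408}{82983071} \approx -4.9167 \cdot 10^{-6}$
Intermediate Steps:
$Z{\left(w,L \right)} = - \frac{w}{204}$ ($Z{\left(w,L \right)} = w \left(- \frac{1}{204}\right) = - \frac{w}{204}$)
$E{\left(p \right)} = \frac{15}{8}$ ($E{\left(p \right)} = \left(-45\right) \left(- \frac{1}{24}\right) = \frac{15}{8}$)
$K = - \frac{82983071}{408}$ ($K = \left(\left(- \frac{1}{204}\right) 154 - 203346\right) - \frac{345}{8} = \left(- \frac{77}{102} - 203346\right) - \frac{345}{8} = - \frac{20741369}{102} - \frac{345}{8} = - \frac{82983071}{408} \approx -2.0339 \cdot 10^{5}$)
$\frac{1}{K} = \frac{1}{- \frac{82983071}{408}} = - \frac{408}{82983071}$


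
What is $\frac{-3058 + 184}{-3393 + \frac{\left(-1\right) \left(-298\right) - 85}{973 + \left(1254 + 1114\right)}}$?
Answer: $\frac{1600339}{1889300} \approx 0.84705$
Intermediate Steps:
$\frac{-3058 + 184}{-3393 + \frac{\left(-1\right) \left(-298\right) - 85}{973 + \left(1254 + 1114\right)}} = - \frac{2874}{-3393 + \frac{298 - 85}{973 + 2368}} = - \frac{2874}{-3393 + \frac{213}{3341}} = - \frac{2874}{- \frac{11335800}{3341}} = \left(-2874\right) \left(- \frac{3341}{11335800}\right) = \frac{1600339}{1889300}$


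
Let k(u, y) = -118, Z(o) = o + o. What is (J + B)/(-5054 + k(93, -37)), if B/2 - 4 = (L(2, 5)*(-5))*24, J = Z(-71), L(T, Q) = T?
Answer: 307/2586 ≈ 0.11872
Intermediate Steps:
Z(o) = 2*o
J = -142 (J = 2*(-71) = -142)
B = -472 (B = 8 + 2*((2*(-5))*24) = 8 + 2*(-10*24) = 8 + 2*(-240) = 8 - 480 = -472)
(J + B)/(-5054 + k(93, -37)) = (-142 - 472)/(-5054 - 118) = -614/(-5172) = -614*(-1/5172) = 307/2586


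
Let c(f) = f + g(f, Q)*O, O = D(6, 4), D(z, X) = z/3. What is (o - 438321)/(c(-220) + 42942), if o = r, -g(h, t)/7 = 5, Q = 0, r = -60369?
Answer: -249345/21326 ≈ -11.692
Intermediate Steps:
D(z, X) = z/3 (D(z, X) = z*(⅓) = z/3)
O = 2 (O = (⅓)*6 = 2)
g(h, t) = -35 (g(h, t) = -7*5 = -35)
o = -60369
c(f) = -70 + f (c(f) = f - 35*2 = f - 70 = -70 + f)
(o - 438321)/(c(-220) + 42942) = (-60369 - 438321)/((-70 - 220) + 42942) = -498690/(-290 + 42942) = -498690/42652 = -498690*1/42652 = -249345/21326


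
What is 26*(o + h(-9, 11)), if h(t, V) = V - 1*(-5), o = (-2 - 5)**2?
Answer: 1690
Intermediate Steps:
o = 49 (o = (-7)**2 = 49)
h(t, V) = 5 + V (h(t, V) = V + 5 = 5 + V)
26*(o + h(-9, 11)) = 26*(49 + (5 + 11)) = 26*(49 + 16) = 26*65 = 1690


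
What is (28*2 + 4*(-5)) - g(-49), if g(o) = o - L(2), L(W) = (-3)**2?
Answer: 94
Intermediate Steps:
L(W) = 9
g(o) = -9 + o (g(o) = o - 1*9 = o - 9 = -9 + o)
(28*2 + 4*(-5)) - g(-49) = (28*2 + 4*(-5)) - (-9 - 49) = (56 - 20) - 1*(-58) = 36 + 58 = 94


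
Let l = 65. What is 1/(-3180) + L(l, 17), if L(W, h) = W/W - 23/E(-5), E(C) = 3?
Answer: -7067/1060 ≈ -6.6670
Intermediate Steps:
L(W, h) = -20/3 (L(W, h) = W/W - 23/3 = 1 - 23*⅓ = 1 - 23/3 = -20/3)
1/(-3180) + L(l, 17) = 1/(-3180) - 20/3 = -1/3180 - 20/3 = -7067/1060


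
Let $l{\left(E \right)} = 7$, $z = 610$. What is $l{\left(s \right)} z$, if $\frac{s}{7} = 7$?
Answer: $4270$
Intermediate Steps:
$s = 49$ ($s = 7 \cdot 7 = 49$)
$l{\left(s \right)} z = 7 \cdot 610 = 4270$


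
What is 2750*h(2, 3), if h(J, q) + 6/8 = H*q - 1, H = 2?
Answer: 23375/2 ≈ 11688.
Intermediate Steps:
h(J, q) = -7/4 + 2*q (h(J, q) = -¾ + (2*q - 1) = -¾ + (-1 + 2*q) = -7/4 + 2*q)
2750*h(2, 3) = 2750*(-7/4 + 2*3) = 2750*(-7/4 + 6) = 2750*(17/4) = 23375/2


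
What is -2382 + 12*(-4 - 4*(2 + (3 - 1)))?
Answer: -2622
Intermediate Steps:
-2382 + 12*(-4 - 4*(2 + (3 - 1))) = -2382 + 12*(-4 - 4*(2 + 2)) = -2382 + 12*(-4 - 4*4) = -2382 + 12*(-4 - 16) = -2382 + 12*(-20) = -2382 - 240 = -2622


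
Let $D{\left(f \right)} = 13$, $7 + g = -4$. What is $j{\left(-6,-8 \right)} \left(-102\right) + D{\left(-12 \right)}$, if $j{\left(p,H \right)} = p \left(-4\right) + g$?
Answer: $-1313$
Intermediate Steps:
$g = -11$ ($g = -7 - 4 = -11$)
$j{\left(p,H \right)} = -11 - 4 p$ ($j{\left(p,H \right)} = p \left(-4\right) - 11 = - 4 p - 11 = -11 - 4 p$)
$j{\left(-6,-8 \right)} \left(-102\right) + D{\left(-12 \right)} = \left(-11 - -24\right) \left(-102\right) + 13 = \left(-11 + 24\right) \left(-102\right) + 13 = 13 \left(-102\right) + 13 = -1326 + 13 = -1313$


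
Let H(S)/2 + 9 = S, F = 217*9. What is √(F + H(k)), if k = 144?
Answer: 3*√247 ≈ 47.149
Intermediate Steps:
F = 1953
H(S) = -18 + 2*S
√(F + H(k)) = √(1953 + (-18 + 2*144)) = √(1953 + (-18 + 288)) = √(1953 + 270) = √2223 = 3*√247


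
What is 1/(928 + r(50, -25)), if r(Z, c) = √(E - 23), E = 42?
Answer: 928/861165 - √19/861165 ≈ 0.0010725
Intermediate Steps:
r(Z, c) = √19 (r(Z, c) = √(42 - 23) = √19)
1/(928 + r(50, -25)) = 1/(928 + √19)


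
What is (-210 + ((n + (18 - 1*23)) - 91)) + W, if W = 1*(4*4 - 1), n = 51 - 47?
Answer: -287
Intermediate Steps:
n = 4
W = 15 (W = 1*(16 - 1) = 1*15 = 15)
(-210 + ((n + (18 - 1*23)) - 91)) + W = (-210 + ((4 + (18 - 1*23)) - 91)) + 15 = (-210 + ((4 + (18 - 23)) - 91)) + 15 = (-210 + ((4 - 5) - 91)) + 15 = (-210 + (-1 - 91)) + 15 = (-210 - 92) + 15 = -302 + 15 = -287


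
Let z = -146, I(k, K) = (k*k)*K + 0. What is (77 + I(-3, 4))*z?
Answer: -16498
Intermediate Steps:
I(k, K) = K*k² (I(k, K) = k²*K + 0 = K*k² + 0 = K*k²)
(77 + I(-3, 4))*z = (77 + 4*(-3)²)*(-146) = (77 + 4*9)*(-146) = (77 + 36)*(-146) = 113*(-146) = -16498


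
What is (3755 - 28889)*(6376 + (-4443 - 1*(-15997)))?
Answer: -450652620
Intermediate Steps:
(3755 - 28889)*(6376 + (-4443 - 1*(-15997))) = -25134*(6376 + (-4443 + 15997)) = -25134*(6376 + 11554) = -25134*17930 = -450652620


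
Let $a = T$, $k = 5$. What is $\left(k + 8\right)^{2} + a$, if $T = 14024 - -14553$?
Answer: $28746$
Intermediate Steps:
$T = 28577$ ($T = 14024 + 14553 = 28577$)
$a = 28577$
$\left(k + 8\right)^{2} + a = \left(5 + 8\right)^{2} + 28577 = 13^{2} + 28577 = 169 + 28577 = 28746$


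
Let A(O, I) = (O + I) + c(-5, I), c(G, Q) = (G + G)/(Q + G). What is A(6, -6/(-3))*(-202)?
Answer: -6868/3 ≈ -2289.3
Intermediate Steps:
c(G, Q) = 2*G/(G + Q) (c(G, Q) = (2*G)/(G + Q) = 2*G/(G + Q))
A(O, I) = I + O - 10/(-5 + I) (A(O, I) = (O + I) + 2*(-5)/(-5 + I) = (I + O) - 10/(-5 + I) = I + O - 10/(-5 + I))
A(6, -6/(-3))*(-202) = ((-10 + (-5 - 6/(-3))*(-6/(-3) + 6))/(-5 - 6/(-3)))*(-202) = ((-10 + (-5 - 6*(-1/3))*(-6*(-1/3) + 6))/(-5 - 6*(-1/3)))*(-202) = ((-10 + (-5 + 2)*(2 + 6))/(-5 + 2))*(-202) = ((-10 - 3*8)/(-3))*(-202) = -(-10 - 24)/3*(-202) = -1/3*(-34)*(-202) = (34/3)*(-202) = -6868/3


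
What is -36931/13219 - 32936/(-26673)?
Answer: -549679579/352590387 ≈ -1.5590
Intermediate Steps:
-36931/13219 - 32936/(-26673) = -36931*1/13219 - 32936*(-1/26673) = -36931/13219 + 32936/26673 = -549679579/352590387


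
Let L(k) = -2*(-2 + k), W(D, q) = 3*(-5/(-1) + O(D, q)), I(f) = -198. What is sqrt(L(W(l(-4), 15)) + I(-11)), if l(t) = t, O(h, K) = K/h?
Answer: I*sqrt(806)/2 ≈ 14.195*I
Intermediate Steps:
W(D, q) = 15 + 3*q/D (W(D, q) = 3*(-5/(-1) + q/D) = 3*(-5*(-1) + q/D) = 3*(5 + q/D) = 15 + 3*q/D)
L(k) = 4 - 2*k
sqrt(L(W(l(-4), 15)) + I(-11)) = sqrt((4 - 2*(15 + 3*15/(-4))) - 198) = sqrt((4 - 2*(15 + 3*15*(-1/4))) - 198) = sqrt((4 - 2*(15 - 45/4)) - 198) = sqrt((4 - 2*15/4) - 198) = sqrt((4 - 15/2) - 198) = sqrt(-7/2 - 198) = sqrt(-403/2) = I*sqrt(806)/2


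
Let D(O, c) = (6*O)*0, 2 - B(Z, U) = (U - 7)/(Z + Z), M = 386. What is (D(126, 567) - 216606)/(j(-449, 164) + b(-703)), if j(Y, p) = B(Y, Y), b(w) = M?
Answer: -48628047/86992 ≈ -558.99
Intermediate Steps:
b(w) = 386
B(Z, U) = 2 - (-7 + U)/(2*Z) (B(Z, U) = 2 - (U - 7)/(Z + Z) = 2 - (-7 + U)/(2*Z))
j(Y, p) = (7 + 3*Y)/(2*Y) (j(Y, p) = (7 - Y + 4*Y)/(2*Y) = (7 + 3*Y)/(2*Y))
D(O, c) = 0
(D(126, 567) - 216606)/(j(-449, 164) + b(-703)) = (0 - 216606)/((½)*(7 + 3*(-449))/(-449) + 386) = -216606/((½)*(-1/449)*(7 - 1347) + 386) = -216606/((½)*(-1/449)*(-1340) + 386) = -216606/(670/449 + 386) = -216606/173984/449 = -216606*449/173984 = -48628047/86992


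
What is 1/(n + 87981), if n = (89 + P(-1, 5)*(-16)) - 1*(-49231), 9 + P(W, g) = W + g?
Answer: 1/137381 ≈ 7.2790e-6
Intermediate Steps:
P(W, g) = -9 + W + g (P(W, g) = -9 + (W + g) = -9 + W + g)
n = 49400 (n = (89 + (-9 - 1 + 5)*(-16)) - 1*(-49231) = (89 - 5*(-16)) + 49231 = (89 + 80) + 49231 = 169 + 49231 = 49400)
1/(n + 87981) = 1/(49400 + 87981) = 1/137381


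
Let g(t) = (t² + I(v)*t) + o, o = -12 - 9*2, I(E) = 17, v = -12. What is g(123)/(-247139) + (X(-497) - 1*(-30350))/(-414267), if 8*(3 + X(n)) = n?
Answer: -116846587621/819052256904 ≈ -0.14266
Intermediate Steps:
X(n) = -3 + n/8
o = -30 (o = -12 - 18 = -30)
g(t) = -30 + t² + 17*t (g(t) = (t² + 17*t) - 30 = -30 + t² + 17*t)
g(123)/(-247139) + (X(-497) - 1*(-30350))/(-414267) = (-30 + 123² + 17*123)/(-247139) + ((-3 + (⅛)*(-497)) - 1*(-30350))/(-414267) = (-30 + 15129 + 2091)*(-1/247139) + ((-3 - 497/8) + 30350)*(-1/414267) = 17190*(-1/247139) + (-521/8 + 30350)*(-1/414267) = -17190/247139 + (242279/8)*(-1/414267) = -17190/247139 - 242279/3314136 = -116846587621/819052256904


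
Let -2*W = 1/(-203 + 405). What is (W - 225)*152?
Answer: -3454238/101 ≈ -34200.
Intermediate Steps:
W = -1/404 (W = -1/(2*(-203 + 405)) = -1/2/202 = -1/2*1/202 = -1/404 ≈ -0.0024752)
(W - 225)*152 = (-1/404 - 225)*152 = -90901/404*152 = -3454238/101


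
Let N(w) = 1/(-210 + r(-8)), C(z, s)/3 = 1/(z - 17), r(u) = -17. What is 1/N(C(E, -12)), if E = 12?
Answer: -227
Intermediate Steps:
C(z, s) = 3/(-17 + z) (C(z, s) = 3/(z - 17) = 3/(-17 + z))
N(w) = -1/227 (N(w) = 1/(-210 - 17) = 1/(-227) = -1/227)
1/N(C(E, -12)) = 1/(-1/227) = -227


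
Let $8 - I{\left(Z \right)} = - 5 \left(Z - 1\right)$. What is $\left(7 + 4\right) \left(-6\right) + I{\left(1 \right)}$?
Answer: $-58$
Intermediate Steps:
$I{\left(Z \right)} = 3 + 5 Z$ ($I{\left(Z \right)} = 8 - - 5 \left(Z - 1\right) = 8 - - 5 \left(-1 + Z\right) = 8 - \left(5 - 5 Z\right) = 8 + \left(-5 + 5 Z\right) = 3 + 5 Z$)
$\left(7 + 4\right) \left(-6\right) + I{\left(1 \right)} = \left(7 + 4\right) \left(-6\right) + \left(3 + 5 \cdot 1\right) = 11 \left(-6\right) + \left(3 + 5\right) = -66 + 8 = -58$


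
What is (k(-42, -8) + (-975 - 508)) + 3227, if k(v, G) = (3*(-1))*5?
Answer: 1729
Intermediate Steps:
k(v, G) = -15 (k(v, G) = -3*5 = -15)
(k(-42, -8) + (-975 - 508)) + 3227 = (-15 + (-975 - 508)) + 3227 = (-15 - 1483) + 3227 = -1498 + 3227 = 1729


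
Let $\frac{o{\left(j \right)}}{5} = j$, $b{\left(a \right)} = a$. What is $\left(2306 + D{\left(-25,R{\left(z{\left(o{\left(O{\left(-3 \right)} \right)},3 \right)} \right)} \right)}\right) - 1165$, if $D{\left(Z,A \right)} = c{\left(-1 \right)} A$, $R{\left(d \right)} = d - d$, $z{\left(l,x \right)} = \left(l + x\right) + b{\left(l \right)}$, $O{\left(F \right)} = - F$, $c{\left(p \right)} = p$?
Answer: $1141$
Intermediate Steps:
$o{\left(j \right)} = 5 j$
$z{\left(l,x \right)} = x + 2 l$ ($z{\left(l,x \right)} = \left(l + x\right) + l = x + 2 l$)
$R{\left(d \right)} = 0$
$D{\left(Z,A \right)} = - A$
$\left(2306 + D{\left(-25,R{\left(z{\left(o{\left(O{\left(-3 \right)} \right)},3 \right)} \right)} \right)}\right) - 1165 = \left(2306 - 0\right) - 1165 = \left(2306 + 0\right) - 1165 = 2306 - 1165 = 1141$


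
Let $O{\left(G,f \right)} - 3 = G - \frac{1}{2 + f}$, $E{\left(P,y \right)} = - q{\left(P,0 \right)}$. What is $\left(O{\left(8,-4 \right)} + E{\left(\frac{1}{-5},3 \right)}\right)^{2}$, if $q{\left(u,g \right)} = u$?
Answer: $\frac{13689}{100} \approx 136.89$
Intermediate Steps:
$E{\left(P,y \right)} = - P$
$O{\left(G,f \right)} = 3 + G - \frac{1}{2 + f}$ ($O{\left(G,f \right)} = 3 + \left(G - \frac{1}{2 + f}\right) = 3 + G - \frac{1}{2 + f}$)
$\left(O{\left(8,-4 \right)} + E{\left(\frac{1}{-5},3 \right)}\right)^{2} = \left(\frac{5 + 2 \cdot 8 + 3 \left(-4\right) + 8 \left(-4\right)}{2 - 4} - \frac{1}{-5}\right)^{2} = \left(\frac{5 + 16 - 12 - 32}{-2} - - \frac{1}{5}\right)^{2} = \left(\left(- \frac{1}{2}\right) \left(-23\right) + \frac{1}{5}\right)^{2} = \left(\frac{23}{2} + \frac{1}{5}\right)^{2} = \left(\frac{117}{10}\right)^{2} = \frac{13689}{100}$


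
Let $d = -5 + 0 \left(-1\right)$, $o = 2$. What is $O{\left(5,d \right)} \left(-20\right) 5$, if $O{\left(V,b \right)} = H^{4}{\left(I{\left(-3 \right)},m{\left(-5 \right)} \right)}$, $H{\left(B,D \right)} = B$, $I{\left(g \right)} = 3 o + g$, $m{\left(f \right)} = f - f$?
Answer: $-8100$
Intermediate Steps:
$d = -5$ ($d = -5 + 0 = -5$)
$m{\left(f \right)} = 0$
$I{\left(g \right)} = 6 + g$ ($I{\left(g \right)} = 3 \cdot 2 + g = 6 + g$)
$O{\left(V,b \right)} = 81$ ($O{\left(V,b \right)} = \left(6 - 3\right)^{4} = 3^{4} = 81$)
$O{\left(5,d \right)} \left(-20\right) 5 = 81 \left(-20\right) 5 = \left(-1620\right) 5 = -8100$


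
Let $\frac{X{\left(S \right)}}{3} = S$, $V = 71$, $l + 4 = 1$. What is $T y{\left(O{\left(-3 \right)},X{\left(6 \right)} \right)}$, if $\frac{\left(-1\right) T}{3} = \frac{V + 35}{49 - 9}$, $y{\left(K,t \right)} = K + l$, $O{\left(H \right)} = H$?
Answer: $\frac{477}{10} \approx 47.7$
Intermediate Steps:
$l = -3$ ($l = -4 + 1 = -3$)
$X{\left(S \right)} = 3 S$
$y{\left(K,t \right)} = -3 + K$ ($y{\left(K,t \right)} = K - 3 = -3 + K$)
$T = - \frac{159}{20}$ ($T = - 3 \frac{71 + 35}{49 - 9} = - 3 \cdot \frac{106}{40} = - 3 \cdot 106 \cdot \frac{1}{40} = \left(-3\right) \frac{53}{20} = - \frac{159}{20} \approx -7.95$)
$T y{\left(O{\left(-3 \right)},X{\left(6 \right)} \right)} = - \frac{159 \left(-3 - 3\right)}{20} = \left(- \frac{159}{20}\right) \left(-6\right) = \frac{477}{10}$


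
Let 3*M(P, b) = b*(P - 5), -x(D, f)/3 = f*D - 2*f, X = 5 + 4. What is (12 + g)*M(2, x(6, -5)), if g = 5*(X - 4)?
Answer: -2220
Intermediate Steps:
X = 9
x(D, f) = 6*f - 3*D*f (x(D, f) = -3*(f*D - 2*f) = -3*(D*f - 2*f) = -3*(-2*f + D*f) = 6*f - 3*D*f)
M(P, b) = b*(-5 + P)/3 (M(P, b) = (b*(P - 5))/3 = (b*(-5 + P))/3 = b*(-5 + P)/3)
g = 25 (g = 5*(9 - 4) = 5*5 = 25)
(12 + g)*M(2, x(6, -5)) = (12 + 25)*((3*(-5)*(2 - 1*6))*(-5 + 2)/3) = 37*((⅓)*(3*(-5)*(2 - 6))*(-3)) = 37*((⅓)*(3*(-5)*(-4))*(-3)) = 37*((⅓)*60*(-3)) = 37*(-60) = -2220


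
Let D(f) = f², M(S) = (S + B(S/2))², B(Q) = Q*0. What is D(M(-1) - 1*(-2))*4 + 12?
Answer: 48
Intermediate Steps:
B(Q) = 0
M(S) = S² (M(S) = (S + 0)² = S²)
D(M(-1) - 1*(-2))*4 + 12 = ((-1)² - 1*(-2))²*4 + 12 = (1 + 2)²*4 + 12 = 3²*4 + 12 = 9*4 + 12 = 36 + 12 = 48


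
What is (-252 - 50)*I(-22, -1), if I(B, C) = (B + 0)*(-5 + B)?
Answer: -179388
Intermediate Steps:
I(B, C) = B*(-5 + B)
(-252 - 50)*I(-22, -1) = (-252 - 50)*(-22*(-5 - 22)) = -(-6644)*(-27) = -302*594 = -179388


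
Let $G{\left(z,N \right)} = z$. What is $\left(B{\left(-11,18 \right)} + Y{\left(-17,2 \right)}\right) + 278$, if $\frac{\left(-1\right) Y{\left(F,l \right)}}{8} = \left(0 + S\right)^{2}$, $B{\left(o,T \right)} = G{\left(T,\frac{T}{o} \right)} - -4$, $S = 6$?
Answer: $12$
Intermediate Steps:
$B{\left(o,T \right)} = 4 + T$ ($B{\left(o,T \right)} = T - -4 = T + 4 = 4 + T$)
$Y{\left(F,l \right)} = -288$ ($Y{\left(F,l \right)} = - 8 \left(0 + 6\right)^{2} = - 8 \cdot 6^{2} = \left(-8\right) 36 = -288$)
$\left(B{\left(-11,18 \right)} + Y{\left(-17,2 \right)}\right) + 278 = \left(\left(4 + 18\right) - 288\right) + 278 = \left(22 - 288\right) + 278 = -266 + 278 = 12$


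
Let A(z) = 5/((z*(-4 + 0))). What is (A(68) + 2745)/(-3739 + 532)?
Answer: -746635/872304 ≈ -0.85593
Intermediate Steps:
A(z) = -5/(4*z) (A(z) = 5/((z*(-4))) = 5/((-4*z)) = 5*(-1/(4*z)) = -5/(4*z))
(A(68) + 2745)/(-3739 + 532) = (-5/4/68 + 2745)/(-3739 + 532) = (-5/4*1/68 + 2745)/(-3207) = (-5/272 + 2745)*(-1/3207) = (746635/272)*(-1/3207) = -746635/872304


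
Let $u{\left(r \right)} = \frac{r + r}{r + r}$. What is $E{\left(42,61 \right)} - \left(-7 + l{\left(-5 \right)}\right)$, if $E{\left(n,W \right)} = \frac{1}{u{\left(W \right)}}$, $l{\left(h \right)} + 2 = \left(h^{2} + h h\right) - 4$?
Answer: $-36$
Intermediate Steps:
$u{\left(r \right)} = 1$ ($u{\left(r \right)} = \frac{2 r}{2 r} = 2 r \frac{1}{2 r} = 1$)
$l{\left(h \right)} = -6 + 2 h^{2}$ ($l{\left(h \right)} = -2 - \left(4 - h^{2} - h h\right) = -2 + \left(\left(h^{2} + h^{2}\right) - 4\right) = -2 + \left(2 h^{2} - 4\right) = -2 + \left(-4 + 2 h^{2}\right) = -6 + 2 h^{2}$)
$E{\left(n,W \right)} = 1$ ($E{\left(n,W \right)} = 1^{-1} = 1$)
$E{\left(42,61 \right)} - \left(-7 + l{\left(-5 \right)}\right) = 1 - \left(-7 - \left(6 - 2 \left(-5\right)^{2}\right)\right) = 1 - \left(-7 + \left(-6 + 2 \cdot 25\right)\right) = 1 - \left(-7 + \left(-6 + 50\right)\right) = 1 - \left(-7 + 44\right) = 1 - 37 = -36$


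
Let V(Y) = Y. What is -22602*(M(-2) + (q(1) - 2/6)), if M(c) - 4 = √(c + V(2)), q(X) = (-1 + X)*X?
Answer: -82874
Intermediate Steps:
q(X) = X*(-1 + X)
M(c) = 4 + √(2 + c) (M(c) = 4 + √(c + 2) = 4 + √(2 + c))
-22602*(M(-2) + (q(1) - 2/6)) = -22602*((4 + √(2 - 2)) + (1*(-1 + 1) - 2/6)) = -22602*((4 + √0) + (1*0 - 2/6)) = -22602*((4 + 0) + (0 - 1*⅓)) = -22602*(4 + (0 - ⅓)) = -22602*(4 - ⅓) = -22602*11/3 = -3767*22 = -82874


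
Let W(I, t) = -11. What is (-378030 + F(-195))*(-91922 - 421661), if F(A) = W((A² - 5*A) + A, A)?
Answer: 194155430903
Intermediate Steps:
F(A) = -11
(-378030 + F(-195))*(-91922 - 421661) = (-378030 - 11)*(-91922 - 421661) = -378041*(-513583) = 194155430903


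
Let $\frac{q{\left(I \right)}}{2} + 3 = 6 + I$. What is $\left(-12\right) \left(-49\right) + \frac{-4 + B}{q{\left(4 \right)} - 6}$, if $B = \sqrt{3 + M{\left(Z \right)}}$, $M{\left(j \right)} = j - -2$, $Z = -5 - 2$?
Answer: $\frac{1175}{2} + \frac{i \sqrt{2}}{8} \approx 587.5 + 0.17678 i$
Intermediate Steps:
$q{\left(I \right)} = 6 + 2 I$ ($q{\left(I \right)} = -6 + 2 \left(6 + I\right) = -6 + \left(12 + 2 I\right) = 6 + 2 I$)
$Z = -7$ ($Z = -5 - 2 = -7$)
$M{\left(j \right)} = 2 + j$ ($M{\left(j \right)} = j + 2 = 2 + j$)
$B = i \sqrt{2}$ ($B = \sqrt{3 + \left(2 - 7\right)} = \sqrt{3 - 5} = \sqrt{-2} = i \sqrt{2} \approx 1.4142 i$)
$\left(-12\right) \left(-49\right) + \frac{-4 + B}{q{\left(4 \right)} - 6} = \left(-12\right) \left(-49\right) + \frac{-4 + i \sqrt{2}}{\left(6 + 2 \cdot 4\right) - 6} = 588 + \frac{-4 + i \sqrt{2}}{\left(6 + 8\right) - 6} = 588 + \frac{-4 + i \sqrt{2}}{14 - 6} = 588 + \frac{-4 + i \sqrt{2}}{8} = 588 + \left(-4 + i \sqrt{2}\right) \frac{1}{8} = 588 - \left(\frac{1}{2} - \frac{i \sqrt{2}}{8}\right) = \frac{1175}{2} + \frac{i \sqrt{2}}{8}$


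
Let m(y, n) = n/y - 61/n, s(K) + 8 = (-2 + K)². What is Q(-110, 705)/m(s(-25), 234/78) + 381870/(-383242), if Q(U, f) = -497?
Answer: 197598889011/8425958612 ≈ 23.451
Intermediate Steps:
s(K) = -8 + (-2 + K)²
m(y, n) = -61/n + n/y
Q(-110, 705)/m(s(-25), 234/78) + 381870/(-383242) = -497/(-61/(234/78) + (234/78)/(-8 + (-2 - 25)²)) + 381870/(-383242) = -497/(-61/(234*(1/78)) + (234*(1/78))/(-8 + (-27)²)) + 381870*(-1/383242) = -497/(-61/3 + 3/(-8 + 729)) - 190935/191621 = -497/(-61*⅓ + 3/721) - 190935/191621 = -497/(-61/3 + 3*(1/721)) - 190935/191621 = -497/(-61/3 + 3/721) - 190935/191621 = -497/(-43972/2163) - 190935/191621 = -497*(-2163/43972) - 190935/191621 = 1075011/43972 - 190935/191621 = 197598889011/8425958612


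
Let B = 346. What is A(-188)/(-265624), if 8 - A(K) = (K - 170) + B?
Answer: -5/66406 ≈ -7.5294e-5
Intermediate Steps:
A(K) = -168 - K (A(K) = 8 - ((K - 170) + 346) = 8 - ((-170 + K) + 346) = 8 - (176 + K) = 8 + (-176 - K) = -168 - K)
A(-188)/(-265624) = (-168 - 1*(-188))/(-265624) = (-168 + 188)*(-1/265624) = 20*(-1/265624) = -5/66406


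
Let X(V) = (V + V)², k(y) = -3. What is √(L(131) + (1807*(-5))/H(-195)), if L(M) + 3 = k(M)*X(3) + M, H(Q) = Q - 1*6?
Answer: √2624055/201 ≈ 8.0592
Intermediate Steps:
H(Q) = -6 + Q (H(Q) = Q - 6 = -6 + Q)
X(V) = 4*V² (X(V) = (2*V)² = 4*V²)
L(M) = -111 + M (L(M) = -3 + (-12*3² + M) = -3 + (-12*9 + M) = -3 + (-3*36 + M) = -3 + (-108 + M) = -111 + M)
√(L(131) + (1807*(-5))/H(-195)) = √((-111 + 131) + (1807*(-5))/(-6 - 195)) = √(20 - 9035/(-201)) = √(20 - 9035*(-1/201)) = √(20 + 9035/201) = √(13055/201) = √2624055/201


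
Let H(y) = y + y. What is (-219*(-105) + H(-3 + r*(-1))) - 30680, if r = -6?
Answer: -7679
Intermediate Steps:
H(y) = 2*y
(-219*(-105) + H(-3 + r*(-1))) - 30680 = (-219*(-105) + 2*(-3 - 6*(-1))) - 30680 = (22995 + 2*(-3 + 6)) - 30680 = (22995 + 2*3) - 30680 = (22995 + 6) - 30680 = 23001 - 30680 = -7679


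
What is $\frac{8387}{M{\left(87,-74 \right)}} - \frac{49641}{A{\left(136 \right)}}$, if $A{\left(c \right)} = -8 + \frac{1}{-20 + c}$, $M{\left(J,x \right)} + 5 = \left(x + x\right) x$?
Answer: $\frac{2334981403}{375847} \approx 6212.6$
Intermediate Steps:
$M{\left(J,x \right)} = -5 + 2 x^{2}$ ($M{\left(J,x \right)} = -5 + \left(x + x\right) x = -5 + 2 x x = -5 + 2 x^{2}$)
$\frac{8387}{M{\left(87,-74 \right)}} - \frac{49641}{A{\left(136 \right)}} = \frac{8387}{-5 + 2 \left(-74\right)^{2}} - \frac{49641}{\frac{1}{-20 + 136} \left(161 - 1088\right)} = \frac{8387}{-5 + 2 \cdot 5476} - \frac{49641}{\frac{1}{116} \left(161 - 1088\right)} = \frac{8387}{-5 + 10952} - \frac{49641}{\frac{1}{116} \left(-927\right)} = \frac{8387}{10947} - \frac{49641}{- \frac{927}{116}} = 8387 \cdot \frac{1}{10947} - - \frac{1919452}{309} = \frac{8387}{10947} + \frac{1919452}{309} = \frac{2334981403}{375847}$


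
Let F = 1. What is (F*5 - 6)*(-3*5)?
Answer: 15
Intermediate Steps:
(F*5 - 6)*(-3*5) = (1*5 - 6)*(-3*5) = (5 - 6)*(-15) = -1*(-15) = 15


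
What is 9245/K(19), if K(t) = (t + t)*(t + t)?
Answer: 9245/1444 ≈ 6.4024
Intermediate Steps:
K(t) = 4*t**2 (K(t) = (2*t)*(2*t) = 4*t**2)
9245/K(19) = 9245/((4*19**2)) = 9245/((4*361)) = 9245/1444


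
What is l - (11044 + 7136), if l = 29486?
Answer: 11306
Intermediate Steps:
l - (11044 + 7136) = 29486 - (11044 + 7136) = 29486 - 1*18180 = 29486 - 18180 = 11306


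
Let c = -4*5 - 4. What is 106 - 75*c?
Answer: 1906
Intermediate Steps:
c = -24 (c = -20 - 4 = -24)
106 - 75*c = 106 - 75*(-24) = 106 + 1800 = 1906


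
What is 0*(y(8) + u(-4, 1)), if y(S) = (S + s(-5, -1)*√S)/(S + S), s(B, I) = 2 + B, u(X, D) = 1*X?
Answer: 0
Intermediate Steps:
u(X, D) = X
y(S) = (S - 3*√S)/(2*S) (y(S) = (S + (2 - 5)*√S)/(S + S) = (S - 3*√S)/((2*S)) = (S - 3*√S)*(1/(2*S)) = (S - 3*√S)/(2*S))
0*(y(8) + u(-4, 1)) = 0*((½ - 3*√2/8) - 4) = 0*(-7/2 - 3*√2/8) = 0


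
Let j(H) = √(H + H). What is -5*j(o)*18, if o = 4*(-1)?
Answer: -180*I*√2 ≈ -254.56*I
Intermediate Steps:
o = -4
j(H) = √2*√H (j(H) = √(2*H) = √2*√H)
-5*j(o)*18 = -5*√2*√(-4)*18 = -5*√2*2*I*18 = -10*I*√2*18 = -180*I*√2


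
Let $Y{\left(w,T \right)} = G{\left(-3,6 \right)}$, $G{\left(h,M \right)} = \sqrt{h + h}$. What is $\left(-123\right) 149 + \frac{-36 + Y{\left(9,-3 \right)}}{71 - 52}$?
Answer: $- \frac{348249}{19} + \frac{i \sqrt{6}}{19} \approx -18329.0 + 0.12892 i$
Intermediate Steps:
$G{\left(h,M \right)} = \sqrt{2} \sqrt{h}$ ($G{\left(h,M \right)} = \sqrt{2 h} = \sqrt{2} \sqrt{h}$)
$Y{\left(w,T \right)} = i \sqrt{6}$ ($Y{\left(w,T \right)} = \sqrt{2} \sqrt{-3} = \sqrt{2} i \sqrt{3} = i \sqrt{6}$)
$\left(-123\right) 149 + \frac{-36 + Y{\left(9,-3 \right)}}{71 - 52} = \left(-123\right) 149 + \frac{-36 + i \sqrt{6}}{71 - 52} = -18327 + \frac{-36 + i \sqrt{6}}{19} = -18327 + \left(-36 + i \sqrt{6}\right) \frac{1}{19} = -18327 - \left(\frac{36}{19} - \frac{i \sqrt{6}}{19}\right) = - \frac{348249}{19} + \frac{i \sqrt{6}}{19}$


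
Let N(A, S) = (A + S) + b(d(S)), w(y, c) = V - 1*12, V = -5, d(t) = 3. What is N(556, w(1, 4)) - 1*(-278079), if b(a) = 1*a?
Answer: 278621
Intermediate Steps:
b(a) = a
w(y, c) = -17 (w(y, c) = -5 - 1*12 = -5 - 12 = -17)
N(A, S) = 3 + A + S (N(A, S) = (A + S) + 3 = 3 + A + S)
N(556, w(1, 4)) - 1*(-278079) = (3 + 556 - 17) - 1*(-278079) = 542 + 278079 = 278621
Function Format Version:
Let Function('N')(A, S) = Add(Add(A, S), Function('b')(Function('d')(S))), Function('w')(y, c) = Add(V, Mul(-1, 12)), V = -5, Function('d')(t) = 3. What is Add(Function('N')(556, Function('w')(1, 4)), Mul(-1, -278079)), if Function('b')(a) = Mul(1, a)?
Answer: 278621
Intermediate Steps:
Function('b')(a) = a
Function('w')(y, c) = -17 (Function('w')(y, c) = Add(-5, Mul(-1, 12)) = Add(-5, -12) = -17)
Function('N')(A, S) = Add(3, A, S) (Function('N')(A, S) = Add(Add(A, S), 3) = Add(3, A, S))
Add(Function('N')(556, Function('w')(1, 4)), Mul(-1, -278079)) = Add(Add(3, 556, -17), Mul(-1, -278079)) = Add(542, 278079) = 278621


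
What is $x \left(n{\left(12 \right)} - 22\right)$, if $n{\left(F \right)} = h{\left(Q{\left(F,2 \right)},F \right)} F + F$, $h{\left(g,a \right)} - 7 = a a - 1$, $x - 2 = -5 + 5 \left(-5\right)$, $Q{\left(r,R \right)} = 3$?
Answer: $-50120$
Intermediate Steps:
$x = -28$ ($x = 2 + \left(-5 + 5 \left(-5\right)\right) = 2 - 30 = -28$)
$h{\left(g,a \right)} = 6 + a^{2}$ ($h{\left(g,a \right)} = 7 + \left(a a - 1\right) = 7 + \left(a^{2} - 1\right) = 7 + \left(-1 + a^{2}\right) = 6 + a^{2}$)
$n{\left(F \right)} = F + F \left(6 + F^{2}\right)$ ($n{\left(F \right)} = \left(6 + F^{2}\right) F + F = F \left(6 + F^{2}\right) + F = F + F \left(6 + F^{2}\right)$)
$x \left(n{\left(12 \right)} - 22\right) = - 28 \left(12 \left(7 + 12^{2}\right) - 22\right) = - 28 \left(12 \left(7 + 144\right) - 22\right) = - 28 \left(12 \cdot 151 - 22\right) = - 28 \left(1812 - 22\right) = \left(-28\right) 1790 = -50120$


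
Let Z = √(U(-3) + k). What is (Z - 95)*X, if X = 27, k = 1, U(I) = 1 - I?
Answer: -2565 + 27*√5 ≈ -2504.6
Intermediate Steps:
Z = √5 (Z = √((1 - 1*(-3)) + 1) = √((1 + 3) + 1) = √(4 + 1) = √5 ≈ 2.2361)
(Z - 95)*X = (√5 - 95)*27 = (-95 + √5)*27 = -2565 + 27*√5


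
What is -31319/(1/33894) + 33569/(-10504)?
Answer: -11150271091313/10504 ≈ -1.0615e+9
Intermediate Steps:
-31319/(1/33894) + 33569/(-10504) = -31319/1/33894 + 33569*(-1/10504) = -31319*33894 - 33569/10504 = -1061526186 - 33569/10504 = -11150271091313/10504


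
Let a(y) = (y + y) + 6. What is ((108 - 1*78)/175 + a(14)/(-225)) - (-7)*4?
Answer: 44132/1575 ≈ 28.020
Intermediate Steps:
a(y) = 6 + 2*y (a(y) = 2*y + 6 = 6 + 2*y)
((108 - 1*78)/175 + a(14)/(-225)) - (-7)*4 = ((108 - 1*78)/175 + (6 + 2*14)/(-225)) - (-7)*4 = ((108 - 78)*(1/175) + (6 + 28)*(-1/225)) - 1*(-28) = (30*(1/175) + 34*(-1/225)) + 28 = (6/35 - 34/225) + 28 = 32/1575 + 28 = 44132/1575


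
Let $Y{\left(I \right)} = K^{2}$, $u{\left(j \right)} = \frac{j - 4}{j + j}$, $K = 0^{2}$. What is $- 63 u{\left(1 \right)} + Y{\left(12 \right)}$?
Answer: $\frac{189}{2} \approx 94.5$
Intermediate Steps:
$K = 0$
$u{\left(j \right)} = \frac{-4 + j}{2 j}$
$Y{\left(I \right)} = 0$ ($Y{\left(I \right)} = 0^{2} = 0$)
$- 63 u{\left(1 \right)} + Y{\left(12 \right)} = - 63 \frac{-4 + 1}{2 \cdot 1} + 0 = - 63 \cdot \frac{1}{2} \cdot 1 \left(-3\right) + 0 = \left(-63\right) \left(- \frac{3}{2}\right) + 0 = \frac{189}{2} + 0 = \frac{189}{2}$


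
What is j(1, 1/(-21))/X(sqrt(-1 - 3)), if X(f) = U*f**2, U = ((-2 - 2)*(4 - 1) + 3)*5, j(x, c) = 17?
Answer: 17/180 ≈ 0.094444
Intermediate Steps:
U = -45 (U = (-4*3 + 3)*5 = (-12 + 3)*5 = -9*5 = -45)
X(f) = -45*f**2
j(1, 1/(-21))/X(sqrt(-1 - 3)) = 17/((-45*(sqrt(-1 - 3))**2)) = 17/((-45*(sqrt(-4))**2)) = 17/((-45*(2*I)**2)) = 17/((-45*(-4))) = 17/180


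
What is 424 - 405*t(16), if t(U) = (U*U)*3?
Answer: -310616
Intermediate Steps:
t(U) = 3*U² (t(U) = U²*3 = 3*U²)
424 - 405*t(16) = 424 - 1215*16² = 424 - 1215*256 = 424 - 405*768 = 424 - 311040 = -310616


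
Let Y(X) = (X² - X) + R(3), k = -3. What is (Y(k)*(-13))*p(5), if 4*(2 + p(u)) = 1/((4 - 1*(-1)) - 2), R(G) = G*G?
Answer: 2093/4 ≈ 523.25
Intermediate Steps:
R(G) = G²
Y(X) = 9 + X² - X (Y(X) = (X² - X) + 3² = (X² - X) + 9 = 9 + X² - X)
p(u) = -23/12 (p(u) = -2 + 1/(4*((4 - 1*(-1)) - 2)) = -2 + 1/(4*((4 + 1) - 2)) = -2 + 1/(4*(5 - 2)) = -2 + (¼)/3 = -2 + (¼)*(⅓) = -2 + 1/12 = -23/12)
(Y(k)*(-13))*p(5) = ((9 + (-3)² - 1*(-3))*(-13))*(-23/12) = ((9 + 9 + 3)*(-13))*(-23/12) = (21*(-13))*(-23/12) = -273*(-23/12) = 2093/4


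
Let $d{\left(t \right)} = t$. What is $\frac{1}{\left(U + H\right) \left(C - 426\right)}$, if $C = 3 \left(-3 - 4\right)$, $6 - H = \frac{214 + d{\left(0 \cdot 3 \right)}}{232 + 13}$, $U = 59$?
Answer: $- \frac{245}{7022817} \approx -3.4886 \cdot 10^{-5}$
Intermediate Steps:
$H = \frac{1256}{245}$ ($H = 6 - \frac{214 + 0 \cdot 3}{232 + 13} = 6 - \frac{214 + 0}{245} = 6 - 214 \cdot \frac{1}{245} = 6 - \frac{214}{245} = \frac{1256}{245} \approx 5.1265$)
$C = -21$ ($C = 3 \left(-7\right) = -21$)
$\frac{1}{\left(U + H\right) \left(C - 426\right)} = \frac{1}{\left(59 + \frac{1256}{245}\right) \left(-21 - 426\right)} = \frac{1}{\frac{15711}{245} \left(-447\right)} = \frac{1}{- \frac{7022817}{245}} = - \frac{245}{7022817}$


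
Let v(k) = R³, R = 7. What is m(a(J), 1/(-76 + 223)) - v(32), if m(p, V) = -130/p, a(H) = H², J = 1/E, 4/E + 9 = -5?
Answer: -17327/49 ≈ -353.61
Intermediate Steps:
E = -2/7 (E = 4/(-9 - 5) = 4/(-14) = 4*(-1/14) = -2/7 ≈ -0.28571)
v(k) = 343 (v(k) = 7³ = 343)
J = -7/2 (J = 1/(-2/7) = -7/2 ≈ -3.5000)
m(a(J), 1/(-76 + 223)) - v(32) = -130/((-7/2)²) - 1*343 = -130/49/4 - 343 = -130*4/49 - 343 = -520/49 - 343 = -17327/49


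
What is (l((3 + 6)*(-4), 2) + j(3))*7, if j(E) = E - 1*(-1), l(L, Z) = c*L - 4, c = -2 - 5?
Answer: 1764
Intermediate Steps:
c = -7
l(L, Z) = -4 - 7*L (l(L, Z) = -7*L - 4 = -4 - 7*L)
j(E) = 1 + E (j(E) = E + 1 = 1 + E)
(l((3 + 6)*(-4), 2) + j(3))*7 = ((-4 - 7*(3 + 6)*(-4)) + (1 + 3))*7 = ((-4 - 63*(-4)) + 4)*7 = ((-4 - 7*(-36)) + 4)*7 = ((-4 + 252) + 4)*7 = (248 + 4)*7 = 252*7 = 1764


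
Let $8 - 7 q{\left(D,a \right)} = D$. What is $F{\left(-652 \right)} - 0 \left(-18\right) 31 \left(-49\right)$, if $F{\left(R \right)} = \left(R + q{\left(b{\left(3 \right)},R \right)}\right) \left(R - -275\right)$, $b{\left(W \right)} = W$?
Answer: $\frac{1718743}{7} \approx 2.4553 \cdot 10^{5}$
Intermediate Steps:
$q{\left(D,a \right)} = \frac{8}{7} - \frac{D}{7}$
$F{\left(R \right)} = \left(275 + R\right) \left(\frac{5}{7} + R\right)$ ($F{\left(R \right)} = \left(R + \left(\frac{8}{7} - \frac{3}{7}\right)\right) \left(R - -275\right) = \left(R + \left(\frac{8}{7} - \frac{3}{7}\right)\right) \left(R + 275\right) = \left(R + \frac{5}{7}\right) \left(275 + R\right) = \left(\frac{5}{7} + R\right) \left(275 + R\right) = \left(275 + R\right) \left(\frac{5}{7} + R\right)$)
$F{\left(-652 \right)} - 0 \left(-18\right) 31 \left(-49\right) = \left(\frac{1375}{7} + \left(-652\right)^{2} + \frac{1930}{7} \left(-652\right)\right) - 0 \left(-18\right) 31 \left(-49\right) = \left(\frac{1375}{7} + 425104 - \frac{1258360}{7}\right) - 0 \cdot 31 \left(-49\right) = \frac{1718743}{7} - 0 \left(-49\right) = \frac{1718743}{7} - 0 = \frac{1718743}{7} + 0 = \frac{1718743}{7}$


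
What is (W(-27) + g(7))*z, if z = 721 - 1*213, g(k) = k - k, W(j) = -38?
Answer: -19304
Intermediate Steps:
g(k) = 0
z = 508 (z = 721 - 213 = 508)
(W(-27) + g(7))*z = (-38 + 0)*508 = -38*508 = -19304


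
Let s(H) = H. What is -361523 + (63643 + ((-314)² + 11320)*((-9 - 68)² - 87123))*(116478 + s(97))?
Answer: -1040368465672598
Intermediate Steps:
-361523 + (63643 + ((-314)² + 11320)*((-9 - 68)² - 87123))*(116478 + s(97)) = -361523 + (63643 + ((-314)² + 11320)*((-9 - 68)² - 87123))*(116478 + 97) = -361523 + (63643 + (98596 + 11320)*((-77)² - 87123))*116575 = -361523 + (63643 + 109916*(5929 - 87123))*116575 = -361523 + (63643 + 109916*(-81194))*116575 = -361523 + (63643 - 8924519704)*116575 = -361523 - 8924456061*116575 = -361523 - 1040368465311075 = -1040368465672598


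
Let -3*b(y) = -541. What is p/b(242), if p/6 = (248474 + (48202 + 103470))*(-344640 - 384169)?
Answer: -5249340110052/541 ≈ -9.7030e+9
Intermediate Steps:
b(y) = 541/3 (b(y) = -⅓*(-541) = 541/3)
p = -1749780036684 (p = 6*((248474 + (48202 + 103470))*(-344640 - 384169)) = 6*((248474 + 151672)*(-728809)) = 6*(400146*(-728809)) = 6*(-291630006114) = -1749780036684)
p/b(242) = -1749780036684/541/3 = -1749780036684*3/541 = -5249340110052/541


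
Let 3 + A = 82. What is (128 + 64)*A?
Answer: 15168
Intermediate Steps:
A = 79 (A = -3 + 82 = 79)
(128 + 64)*A = (128 + 64)*79 = 192*79 = 15168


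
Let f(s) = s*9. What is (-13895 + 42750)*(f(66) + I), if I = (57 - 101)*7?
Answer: 8252530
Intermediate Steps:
I = -308 (I = -44*7 = -308)
f(s) = 9*s
(-13895 + 42750)*(f(66) + I) = (-13895 + 42750)*(9*66 - 308) = 28855*(594 - 308) = 28855*286 = 8252530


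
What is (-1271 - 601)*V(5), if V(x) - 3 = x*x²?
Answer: -239616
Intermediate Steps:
V(x) = 3 + x³ (V(x) = 3 + x*x² = 3 + x³)
(-1271 - 601)*V(5) = (-1271 - 601)*(3 + 5³) = -1872*(3 + 125) = -1872*128 = -239616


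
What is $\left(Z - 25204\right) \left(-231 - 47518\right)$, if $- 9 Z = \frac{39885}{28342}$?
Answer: $\frac{102326517593651}{85026} \approx 1.2035 \cdot 10^{9}$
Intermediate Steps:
$Z = - \frac{13295}{85026}$ ($Z = - \frac{39885 \cdot \frac{1}{28342}}{9} = \left(- \frac{1}{9}\right) \frac{39885}{28342} = - \frac{13295}{85026} \approx -0.15636$)
$\left(Z - 25204\right) \left(-231 - 47518\right) = \left(- \frac{13295}{85026} - 25204\right) \left(-231 - 47518\right) = \left(- \frac{2143008599}{85026}\right) \left(-47749\right) = \frac{102326517593651}{85026}$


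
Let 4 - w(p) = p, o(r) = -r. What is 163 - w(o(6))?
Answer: 153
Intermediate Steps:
w(p) = 4 - p
163 - w(o(6)) = 163 - (4 - (-1)*6) = 163 - (4 - 1*(-6)) = 163 - (4 + 6) = 163 - 1*10 = 163 - 10 = 153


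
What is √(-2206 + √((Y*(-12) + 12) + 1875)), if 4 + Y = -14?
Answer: √(-2206 + √2103) ≈ 46.477*I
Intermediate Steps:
Y = -18 (Y = -4 - 14 = -18)
√(-2206 + √((Y*(-12) + 12) + 1875)) = √(-2206 + √((-18*(-12) + 12) + 1875)) = √(-2206 + √((216 + 12) + 1875)) = √(-2206 + √(228 + 1875)) = √(-2206 + √2103)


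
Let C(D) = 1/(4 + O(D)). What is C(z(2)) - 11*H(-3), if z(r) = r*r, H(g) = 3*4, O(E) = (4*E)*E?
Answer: -8975/68 ≈ -131.99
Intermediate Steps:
O(E) = 4*E²
H(g) = 12
z(r) = r²
C(D) = 1/(4 + 4*D²)
C(z(2)) - 11*H(-3) = 1/(4*(1 + (2²)²)) - 11*12 = 1/(4*(1 + 4²)) - 132 = 1/(4*(1 + 16)) - 132 = (¼)/17 - 132 = (¼)*(1/17) - 132 = 1/68 - 132 = -8975/68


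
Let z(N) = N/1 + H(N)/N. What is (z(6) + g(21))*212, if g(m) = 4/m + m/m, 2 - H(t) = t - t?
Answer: 33496/21 ≈ 1595.0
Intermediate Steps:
H(t) = 2 (H(t) = 2 - (t - t) = 2 - 1*0 = 2 + 0 = 2)
g(m) = 1 + 4/m (g(m) = 4/m + 1 = 1 + 4/m)
z(N) = N + 2/N (z(N) = N/1 + 2/N = N*1 + 2/N = N + 2/N)
(z(6) + g(21))*212 = ((6 + 2/6) + (4 + 21)/21)*212 = ((6 + 2*(⅙)) + (1/21)*25)*212 = ((6 + ⅓) + 25/21)*212 = (19/3 + 25/21)*212 = (158/21)*212 = 33496/21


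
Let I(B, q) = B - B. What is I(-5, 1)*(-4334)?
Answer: 0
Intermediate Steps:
I(B, q) = 0
I(-5, 1)*(-4334) = 0*(-4334) = 0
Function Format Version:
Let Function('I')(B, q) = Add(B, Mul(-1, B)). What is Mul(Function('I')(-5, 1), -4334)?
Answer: 0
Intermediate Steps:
Function('I')(B, q) = 0
Mul(Function('I')(-5, 1), -4334) = Mul(0, -4334) = 0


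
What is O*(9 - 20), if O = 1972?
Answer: -21692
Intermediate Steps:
O*(9 - 20) = 1972*(9 - 20) = 1972*(-11) = -21692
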